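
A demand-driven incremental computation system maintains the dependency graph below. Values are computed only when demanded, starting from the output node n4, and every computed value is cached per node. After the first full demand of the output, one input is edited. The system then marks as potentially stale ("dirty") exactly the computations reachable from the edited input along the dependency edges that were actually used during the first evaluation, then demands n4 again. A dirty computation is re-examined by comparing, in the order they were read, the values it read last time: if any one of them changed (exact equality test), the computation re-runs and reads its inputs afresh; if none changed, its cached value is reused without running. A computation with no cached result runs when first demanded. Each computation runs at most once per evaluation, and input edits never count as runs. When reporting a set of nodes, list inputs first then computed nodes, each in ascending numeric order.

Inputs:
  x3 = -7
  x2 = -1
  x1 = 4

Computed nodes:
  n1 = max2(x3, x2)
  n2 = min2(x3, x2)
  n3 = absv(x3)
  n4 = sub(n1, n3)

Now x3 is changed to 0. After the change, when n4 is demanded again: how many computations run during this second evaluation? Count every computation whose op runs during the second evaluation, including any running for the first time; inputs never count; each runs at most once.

First evaluation (everything demanded from the output):
  n1 = max2(-7, -1) = -1
  n3 = absv(-7) = 7
  n4 = sub(-1, 7) = -8

Propagation after the edit:
  n1: runs — x3 -7->0; result 0.
  n3: runs — x3 -7->0; result 0.
  n4: runs — n1 -1->0; n3 7->0; result 0.

Computations that run: n1, n3, n4 — 3 in total.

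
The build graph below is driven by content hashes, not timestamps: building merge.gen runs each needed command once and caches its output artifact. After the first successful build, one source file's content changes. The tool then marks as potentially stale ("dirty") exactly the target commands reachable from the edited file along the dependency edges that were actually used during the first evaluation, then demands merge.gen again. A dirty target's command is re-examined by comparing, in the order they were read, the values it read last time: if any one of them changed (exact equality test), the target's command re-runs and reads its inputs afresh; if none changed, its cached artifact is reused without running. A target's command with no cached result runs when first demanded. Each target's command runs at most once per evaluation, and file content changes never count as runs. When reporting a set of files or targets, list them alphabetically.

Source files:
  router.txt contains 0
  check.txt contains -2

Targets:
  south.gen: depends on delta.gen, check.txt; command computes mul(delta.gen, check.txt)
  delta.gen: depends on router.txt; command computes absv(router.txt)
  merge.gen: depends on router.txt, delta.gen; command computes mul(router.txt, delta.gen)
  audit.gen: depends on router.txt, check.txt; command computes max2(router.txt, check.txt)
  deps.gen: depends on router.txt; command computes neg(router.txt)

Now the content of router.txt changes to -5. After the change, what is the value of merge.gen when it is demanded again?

merge.gen now evaluates to -25.

Initial pass — values computed on the first demand:
  delta.gen = absv(0) = 0
  merge.gen = mul(0, 0) = 0

Second demand — change propagation:
  delta.gen: re-runs because router.txt 0->-5; new result 5.
  merge.gen: re-runs because router.txt 0->-5; delta.gen 0->5; new result -25.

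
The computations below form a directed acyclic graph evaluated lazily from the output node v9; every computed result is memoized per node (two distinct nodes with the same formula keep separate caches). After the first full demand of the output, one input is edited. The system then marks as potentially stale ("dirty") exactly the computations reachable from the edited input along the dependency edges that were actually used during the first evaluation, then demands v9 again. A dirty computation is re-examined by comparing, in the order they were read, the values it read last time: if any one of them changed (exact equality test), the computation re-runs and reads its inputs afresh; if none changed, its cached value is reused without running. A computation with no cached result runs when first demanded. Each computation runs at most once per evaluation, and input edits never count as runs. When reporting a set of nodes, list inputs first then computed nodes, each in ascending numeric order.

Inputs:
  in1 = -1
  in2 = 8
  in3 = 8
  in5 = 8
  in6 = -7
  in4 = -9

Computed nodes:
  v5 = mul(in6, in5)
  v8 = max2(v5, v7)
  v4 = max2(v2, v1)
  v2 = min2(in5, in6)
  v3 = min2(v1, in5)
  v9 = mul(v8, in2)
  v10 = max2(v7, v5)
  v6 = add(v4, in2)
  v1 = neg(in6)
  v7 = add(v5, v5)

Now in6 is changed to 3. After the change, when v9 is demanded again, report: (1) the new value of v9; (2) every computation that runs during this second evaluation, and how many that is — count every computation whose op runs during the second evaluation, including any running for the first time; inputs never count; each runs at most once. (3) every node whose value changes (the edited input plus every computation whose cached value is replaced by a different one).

First demand of the output computes:
  v5 = mul(-7, 8) = -56
  v7 = add(-56, -56) = -112
  v8 = max2(-56, -112) = -56
  v9 = mul(-56, 8) = -448

After the edit, cleaning proceeds:
  v5: a read changed (in6 -7->3) — executes, giving 24.
  v7: a read changed (v5 -56->24; v5 -56->24) — executes, giving 48.
  v8: a read changed (v5 -56->24; v7 -112->48) — executes, giving 48.
  v9: a read changed (v8 -56->48) — executes, giving 384.

Demanding v9 again yields 384.
4 computations run: v5, v7, v8, v9.
The nodes whose values change: in6, v5, v7, v8, v9.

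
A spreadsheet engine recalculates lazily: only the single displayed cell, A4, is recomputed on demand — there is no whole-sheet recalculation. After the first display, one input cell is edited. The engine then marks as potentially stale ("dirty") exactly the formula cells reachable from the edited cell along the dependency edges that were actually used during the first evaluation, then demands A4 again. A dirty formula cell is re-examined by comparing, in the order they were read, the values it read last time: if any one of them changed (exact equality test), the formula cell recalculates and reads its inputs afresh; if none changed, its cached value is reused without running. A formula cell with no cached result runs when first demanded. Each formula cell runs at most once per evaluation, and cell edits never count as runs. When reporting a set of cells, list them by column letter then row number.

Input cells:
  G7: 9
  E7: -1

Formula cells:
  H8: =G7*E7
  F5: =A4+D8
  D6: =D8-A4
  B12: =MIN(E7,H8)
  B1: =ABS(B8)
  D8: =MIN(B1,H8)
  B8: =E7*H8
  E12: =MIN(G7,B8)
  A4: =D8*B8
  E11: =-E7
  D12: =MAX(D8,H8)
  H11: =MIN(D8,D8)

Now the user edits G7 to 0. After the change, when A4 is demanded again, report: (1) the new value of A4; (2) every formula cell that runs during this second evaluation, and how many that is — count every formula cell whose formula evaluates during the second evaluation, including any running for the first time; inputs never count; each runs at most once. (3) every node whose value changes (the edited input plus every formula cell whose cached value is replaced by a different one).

First evaluation (everything demanded from the output):
  H8 = 9 * -1 = -9
  B8 = -1 * -9 = 9
  B1 = ABS(9) = 9
  D8 = MIN(9, -9) = -9
  A4 = -9 * 9 = -81

Propagation after the edit:
  H8: runs — G7 9->0; result 0.
  B8: runs — H8 -9->0; result 0.
  B1: runs — B8 9->0; result 0.
  D8: runs — B1 9->0; H8 -9->0; result 0.
  A4: runs — D8 -9->0; B8 9->0; result 0.

New value of A4: 0.
Formula cells that run: A4, B1, B8, D8, H8 — 5 in total.
Values that change: A4, B1, B8, D8, G7, H8.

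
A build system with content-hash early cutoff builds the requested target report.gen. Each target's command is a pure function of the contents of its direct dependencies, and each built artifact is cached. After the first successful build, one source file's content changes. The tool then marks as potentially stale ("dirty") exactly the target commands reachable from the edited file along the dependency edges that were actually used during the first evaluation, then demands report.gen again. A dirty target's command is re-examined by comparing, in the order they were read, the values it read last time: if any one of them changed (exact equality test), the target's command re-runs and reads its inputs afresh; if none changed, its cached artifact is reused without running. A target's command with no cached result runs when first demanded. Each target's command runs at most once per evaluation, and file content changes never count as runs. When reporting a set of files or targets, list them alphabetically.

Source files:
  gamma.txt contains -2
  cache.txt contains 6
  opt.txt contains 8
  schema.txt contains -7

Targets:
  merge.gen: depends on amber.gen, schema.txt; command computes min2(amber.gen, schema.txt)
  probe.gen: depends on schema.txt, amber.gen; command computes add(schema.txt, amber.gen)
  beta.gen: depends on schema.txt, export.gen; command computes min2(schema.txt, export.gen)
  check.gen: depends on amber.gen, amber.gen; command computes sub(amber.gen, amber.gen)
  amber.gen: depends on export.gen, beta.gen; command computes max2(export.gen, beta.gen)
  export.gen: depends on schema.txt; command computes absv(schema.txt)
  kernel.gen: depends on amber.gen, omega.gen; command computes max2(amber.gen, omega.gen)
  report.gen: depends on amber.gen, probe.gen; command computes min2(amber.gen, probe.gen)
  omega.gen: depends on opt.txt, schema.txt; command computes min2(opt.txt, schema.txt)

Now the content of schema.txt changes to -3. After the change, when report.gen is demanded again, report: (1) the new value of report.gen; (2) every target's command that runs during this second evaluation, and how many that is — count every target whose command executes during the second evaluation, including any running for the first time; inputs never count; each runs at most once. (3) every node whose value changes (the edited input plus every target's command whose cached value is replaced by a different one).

New value of report.gen: 0.
Target commands that run: amber.gen, beta.gen, export.gen, probe.gen, report.gen — 5 in total.
Values that change: amber.gen, beta.gen, export.gen, schema.txt.

First evaluation (everything demanded from the output):
  export.gen = absv(-7) = 7
  beta.gen = min2(-7, 7) = -7
  amber.gen = max2(7, -7) = 7
  probe.gen = add(-7, 7) = 0
  report.gen = min2(7, 0) = 0

Propagation after the edit:
  export.gen: runs — schema.txt -7->-3; result 3.
  beta.gen: runs — schema.txt -7->-3; export.gen 7->3; result -3.
  amber.gen: runs — export.gen 7->3; beta.gen -7->-3; result 3.
  probe.gen: runs — schema.txt -7->-3; amber.gen 7->3; result 0 (same value as before).
  report.gen: runs — amber.gen 7->3; result 0 (same value as before).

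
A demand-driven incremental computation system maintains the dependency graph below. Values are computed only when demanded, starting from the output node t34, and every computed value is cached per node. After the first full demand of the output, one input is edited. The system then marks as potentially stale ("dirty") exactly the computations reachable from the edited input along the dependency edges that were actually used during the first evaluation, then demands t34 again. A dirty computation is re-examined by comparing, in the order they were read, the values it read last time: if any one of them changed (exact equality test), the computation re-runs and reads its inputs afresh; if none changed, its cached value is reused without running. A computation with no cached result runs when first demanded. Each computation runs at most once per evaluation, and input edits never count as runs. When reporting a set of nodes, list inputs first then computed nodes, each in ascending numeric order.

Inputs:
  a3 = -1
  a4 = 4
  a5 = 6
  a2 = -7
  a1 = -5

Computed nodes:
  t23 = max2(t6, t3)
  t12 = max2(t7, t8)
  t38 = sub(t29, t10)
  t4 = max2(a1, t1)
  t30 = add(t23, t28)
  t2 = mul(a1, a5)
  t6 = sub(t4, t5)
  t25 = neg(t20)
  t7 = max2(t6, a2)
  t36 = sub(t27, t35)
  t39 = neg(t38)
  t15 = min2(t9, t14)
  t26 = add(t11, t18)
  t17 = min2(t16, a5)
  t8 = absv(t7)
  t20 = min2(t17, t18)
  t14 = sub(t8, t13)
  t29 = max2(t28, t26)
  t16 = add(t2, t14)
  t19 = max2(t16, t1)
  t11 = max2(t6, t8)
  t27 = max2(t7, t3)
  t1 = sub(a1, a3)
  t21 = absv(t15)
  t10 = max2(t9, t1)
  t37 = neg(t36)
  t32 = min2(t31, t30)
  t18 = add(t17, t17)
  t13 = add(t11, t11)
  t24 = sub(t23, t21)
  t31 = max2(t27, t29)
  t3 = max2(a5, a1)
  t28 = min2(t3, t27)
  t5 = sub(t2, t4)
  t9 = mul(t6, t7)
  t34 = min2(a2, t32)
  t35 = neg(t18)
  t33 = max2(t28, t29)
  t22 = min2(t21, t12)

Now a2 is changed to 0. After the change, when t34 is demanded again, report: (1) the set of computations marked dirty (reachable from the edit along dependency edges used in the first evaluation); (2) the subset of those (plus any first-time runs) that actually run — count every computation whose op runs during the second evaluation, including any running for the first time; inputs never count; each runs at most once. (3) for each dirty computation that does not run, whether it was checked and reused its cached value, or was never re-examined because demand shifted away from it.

First evaluation (everything demanded from the output):
  t1 = sub(-5, -1) = -4
  t2 = mul(-5, 6) = -30
  t3 = max2(6, -5) = 6
  t4 = max2(-5, -4) = -4
  t5 = sub(-30, -4) = -26
  t6 = sub(-4, -26) = 22
  t7 = max2(22, -7) = 22
  t8 = absv(22) = 22
  t11 = max2(22, 22) = 22
  t13 = add(22, 22) = 44
  t14 = sub(22, 44) = -22
  t16 = add(-30, -22) = -52
  t17 = min2(-52, 6) = -52
  t18 = add(-52, -52) = -104
  t23 = max2(22, 6) = 22
  t26 = add(22, -104) = -82
  t27 = max2(22, 6) = 22
  t28 = min2(6, 22) = 6
  t29 = max2(6, -82) = 6
  t30 = add(22, 6) = 28
  t31 = max2(22, 6) = 22
  t32 = min2(22, 28) = 22
  t34 = min2(-7, 22) = -7

Propagation after the edit:
  t7: runs — a2 -7->0; result 22 (same value as before).
  t8: checked — values it read are unchanged (t7 unchanged); reused cached 22 without running.
  t11: checked — values it read are unchanged (t6 unchanged, t8 unchanged); reused cached 22 without running.
  t13: checked — values it read are unchanged (t11 unchanged, t11 unchanged); reused cached 44 without running.
  t14: checked — values it read are unchanged (t8 unchanged, t13 unchanged); reused cached -22 without running.
  t16: checked — values it read are unchanged (t2 unchanged, t14 unchanged); reused cached -52 without running.
  t17: checked — values it read are unchanged (t16 unchanged, a5 unchanged); reused cached -52 without running.
  t18: checked — values it read are unchanged (t17 unchanged, t17 unchanged); reused cached -104 without running.
  t26: checked — values it read are unchanged (t11 unchanged, t18 unchanged); reused cached -82 without running.
  t27: checked — values it read are unchanged (t7 unchanged, t3 unchanged); reused cached 22 without running.
  t28: checked — values it read are unchanged (t3 unchanged, t27 unchanged); reused cached 6 without running.
  t29: checked — values it read are unchanged (t28 unchanged, t26 unchanged); reused cached 6 without running.
  t30: checked — values it read are unchanged (t23 unchanged, t28 unchanged); reused cached 28 without running.
  t31: checked — values it read are unchanged (t27 unchanged, t29 unchanged); reused cached 22 without running.
  t32: checked — values it read are unchanged (t31 unchanged, t30 unchanged); reused cached 22 without running.
  t34: runs — a2 -7->0; result 0.

Key observation: the cutoff stops propagation at t8 — its inputs' values are unchanged, so it reuses its cache.

Marked dirty: t7, t8, t11, t13, t14, t16, t17, t18, t26, t27, t28, t29, t30, t31, t32, t34.
Computations that run: t7, t34 — 2 in total.
Checked but reused from cache: t8, t11, t13, t14, t16, t17, t18, t26, t27, t28, t29, t30, t31, t32.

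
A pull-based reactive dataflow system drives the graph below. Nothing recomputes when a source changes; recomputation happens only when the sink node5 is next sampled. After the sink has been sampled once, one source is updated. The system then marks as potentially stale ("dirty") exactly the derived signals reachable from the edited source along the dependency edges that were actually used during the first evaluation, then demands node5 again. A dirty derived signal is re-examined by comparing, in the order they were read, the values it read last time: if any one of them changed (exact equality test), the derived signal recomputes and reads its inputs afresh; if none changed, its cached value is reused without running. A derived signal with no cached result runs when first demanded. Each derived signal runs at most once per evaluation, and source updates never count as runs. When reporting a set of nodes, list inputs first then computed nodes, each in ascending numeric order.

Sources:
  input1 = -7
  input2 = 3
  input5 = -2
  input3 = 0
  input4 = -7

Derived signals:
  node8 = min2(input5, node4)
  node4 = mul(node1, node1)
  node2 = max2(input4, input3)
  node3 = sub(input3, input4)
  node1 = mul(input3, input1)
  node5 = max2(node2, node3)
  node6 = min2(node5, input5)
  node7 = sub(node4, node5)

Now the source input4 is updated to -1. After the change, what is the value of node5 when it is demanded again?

First evaluation (everything demanded from the output):
  node2 = max2(-7, 0) = 0
  node3 = sub(0, -7) = 7
  node5 = max2(0, 7) = 7

Propagation after the edit:
  node2: runs — input4 -7->-1; result 0 (same value as before).
  node3: runs — input4 -7->-1; result 1.
  node5: runs — node3 7->1; result 1.

New value of node5: 1.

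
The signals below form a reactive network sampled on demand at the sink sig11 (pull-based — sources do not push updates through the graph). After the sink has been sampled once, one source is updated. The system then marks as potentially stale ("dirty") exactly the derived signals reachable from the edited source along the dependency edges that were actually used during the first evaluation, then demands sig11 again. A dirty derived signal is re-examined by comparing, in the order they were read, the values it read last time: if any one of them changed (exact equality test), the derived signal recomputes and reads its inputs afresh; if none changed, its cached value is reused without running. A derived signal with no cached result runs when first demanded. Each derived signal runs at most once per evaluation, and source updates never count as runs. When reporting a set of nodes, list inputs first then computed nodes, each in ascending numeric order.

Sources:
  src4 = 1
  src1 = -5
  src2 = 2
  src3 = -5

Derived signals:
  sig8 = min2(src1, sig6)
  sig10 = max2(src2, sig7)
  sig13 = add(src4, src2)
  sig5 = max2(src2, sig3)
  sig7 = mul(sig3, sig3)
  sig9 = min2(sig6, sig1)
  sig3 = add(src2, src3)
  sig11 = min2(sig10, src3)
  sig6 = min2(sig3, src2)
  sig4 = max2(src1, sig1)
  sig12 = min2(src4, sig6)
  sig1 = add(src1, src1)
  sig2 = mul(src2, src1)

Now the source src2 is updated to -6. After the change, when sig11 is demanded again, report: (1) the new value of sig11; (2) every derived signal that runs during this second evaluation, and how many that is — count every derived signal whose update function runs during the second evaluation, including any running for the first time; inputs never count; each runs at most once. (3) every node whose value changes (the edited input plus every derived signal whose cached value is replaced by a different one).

sig11 now evaluates to -5.
Run set: sig3, sig7, sig10, sig11 (4 run).
Changed values: src2, sig3, sig7, sig10.

Initial pass — values computed on the first demand:
  sig3 = add(2, -5) = -3
  sig7 = mul(-3, -3) = 9
  sig10 = max2(2, 9) = 9
  sig11 = min2(9, -5) = -5

Second demand — change propagation:
  sig3: re-runs because src2 2->-6; new result -11.
  sig7: re-runs because sig3 -3->-11; sig3 -3->-11; new result 121.
  sig10: re-runs because src2 2->-6; sig7 9->121; new result 121.
  sig11: re-runs because sig10 9->121; new result -5 (unchanged).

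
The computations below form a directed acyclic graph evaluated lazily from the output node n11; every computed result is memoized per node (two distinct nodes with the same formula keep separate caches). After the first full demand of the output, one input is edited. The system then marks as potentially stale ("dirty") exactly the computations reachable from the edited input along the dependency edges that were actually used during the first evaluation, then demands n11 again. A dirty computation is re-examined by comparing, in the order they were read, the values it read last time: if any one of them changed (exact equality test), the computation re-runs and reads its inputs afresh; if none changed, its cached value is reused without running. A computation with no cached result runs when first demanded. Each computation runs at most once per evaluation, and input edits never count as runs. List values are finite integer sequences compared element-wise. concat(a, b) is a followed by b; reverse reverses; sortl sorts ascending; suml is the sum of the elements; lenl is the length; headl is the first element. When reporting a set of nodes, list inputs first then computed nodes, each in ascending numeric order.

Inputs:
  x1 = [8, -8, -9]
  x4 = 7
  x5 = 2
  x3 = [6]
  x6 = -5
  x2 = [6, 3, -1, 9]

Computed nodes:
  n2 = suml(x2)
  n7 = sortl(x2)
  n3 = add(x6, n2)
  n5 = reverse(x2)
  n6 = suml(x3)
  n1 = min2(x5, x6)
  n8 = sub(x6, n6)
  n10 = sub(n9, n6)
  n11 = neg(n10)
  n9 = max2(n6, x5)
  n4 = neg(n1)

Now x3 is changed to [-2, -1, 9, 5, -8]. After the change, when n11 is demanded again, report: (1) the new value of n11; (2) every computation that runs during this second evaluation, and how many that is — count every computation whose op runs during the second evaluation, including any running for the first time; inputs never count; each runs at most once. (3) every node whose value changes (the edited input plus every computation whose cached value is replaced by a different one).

First demand of the output computes:
  n6 = suml([6]) = 6
  n9 = max2(6, 2) = 6
  n10 = sub(6, 6) = 0
  n11 = neg(0) = 0

After the edit, cleaning proceeds:
  n6: a read changed (x3 [6]->[-2, -1, 9, 5, -8]) — executes, giving 3.
  n9: a read changed (n6 6->3) — executes, giving 3.
  n10: a read changed (n9 6->3; n6 6->3) — executes, giving 0 — identical to its old value.
  n11: dirty, but its reads are unchanged (n10 unchanged); cached 0 stands.

Note the absorption at n10: it re-runs yet its value is the same, leaving the output's value untouched.

Demanding n11 again yields 0.
3 computations run: n6, n9, n10.
The nodes whose values change: x3, n6, n9.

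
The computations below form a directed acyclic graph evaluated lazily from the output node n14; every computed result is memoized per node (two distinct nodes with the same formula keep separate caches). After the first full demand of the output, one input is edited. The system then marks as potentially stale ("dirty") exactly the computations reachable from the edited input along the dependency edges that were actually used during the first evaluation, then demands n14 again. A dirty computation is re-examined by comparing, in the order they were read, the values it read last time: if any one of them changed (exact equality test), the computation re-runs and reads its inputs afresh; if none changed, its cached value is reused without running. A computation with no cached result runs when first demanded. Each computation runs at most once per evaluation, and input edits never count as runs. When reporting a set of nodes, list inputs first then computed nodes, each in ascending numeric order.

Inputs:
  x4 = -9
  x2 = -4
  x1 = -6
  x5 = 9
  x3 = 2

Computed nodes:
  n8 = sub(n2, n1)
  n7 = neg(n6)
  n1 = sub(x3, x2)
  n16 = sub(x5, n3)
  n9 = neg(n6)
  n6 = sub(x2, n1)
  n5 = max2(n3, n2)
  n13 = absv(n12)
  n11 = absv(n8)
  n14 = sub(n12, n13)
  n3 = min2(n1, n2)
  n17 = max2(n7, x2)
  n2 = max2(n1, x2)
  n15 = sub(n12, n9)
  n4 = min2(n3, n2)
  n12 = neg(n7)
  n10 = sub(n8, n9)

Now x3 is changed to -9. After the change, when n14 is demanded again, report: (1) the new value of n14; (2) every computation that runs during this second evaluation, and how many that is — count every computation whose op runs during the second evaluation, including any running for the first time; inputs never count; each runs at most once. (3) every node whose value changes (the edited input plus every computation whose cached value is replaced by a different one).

Demanding n14 again yields 0.
6 computations run: n1, n6, n7, n12, n13, n14.
The nodes whose values change: x3, n1, n6, n7, n12, n13, n14.

First demand of the output computes:
  n1 = sub(2, -4) = 6
  n6 = sub(-4, 6) = -10
  n7 = neg(-10) = 10
  n12 = neg(10) = -10
  n13 = absv(-10) = 10
  n14 = sub(-10, 10) = -20

After the edit, cleaning proceeds:
  n1: a read changed (x3 2->-9) — executes, giving -5.
  n6: a read changed (n1 6->-5) — executes, giving 1.
  n7: a read changed (n6 -10->1) — executes, giving -1.
  n12: a read changed (n7 10->-1) — executes, giving 1.
  n13: a read changed (n12 -10->1) — executes, giving 1.
  n14: a read changed (n12 -10->1; n13 10->1) — executes, giving 0.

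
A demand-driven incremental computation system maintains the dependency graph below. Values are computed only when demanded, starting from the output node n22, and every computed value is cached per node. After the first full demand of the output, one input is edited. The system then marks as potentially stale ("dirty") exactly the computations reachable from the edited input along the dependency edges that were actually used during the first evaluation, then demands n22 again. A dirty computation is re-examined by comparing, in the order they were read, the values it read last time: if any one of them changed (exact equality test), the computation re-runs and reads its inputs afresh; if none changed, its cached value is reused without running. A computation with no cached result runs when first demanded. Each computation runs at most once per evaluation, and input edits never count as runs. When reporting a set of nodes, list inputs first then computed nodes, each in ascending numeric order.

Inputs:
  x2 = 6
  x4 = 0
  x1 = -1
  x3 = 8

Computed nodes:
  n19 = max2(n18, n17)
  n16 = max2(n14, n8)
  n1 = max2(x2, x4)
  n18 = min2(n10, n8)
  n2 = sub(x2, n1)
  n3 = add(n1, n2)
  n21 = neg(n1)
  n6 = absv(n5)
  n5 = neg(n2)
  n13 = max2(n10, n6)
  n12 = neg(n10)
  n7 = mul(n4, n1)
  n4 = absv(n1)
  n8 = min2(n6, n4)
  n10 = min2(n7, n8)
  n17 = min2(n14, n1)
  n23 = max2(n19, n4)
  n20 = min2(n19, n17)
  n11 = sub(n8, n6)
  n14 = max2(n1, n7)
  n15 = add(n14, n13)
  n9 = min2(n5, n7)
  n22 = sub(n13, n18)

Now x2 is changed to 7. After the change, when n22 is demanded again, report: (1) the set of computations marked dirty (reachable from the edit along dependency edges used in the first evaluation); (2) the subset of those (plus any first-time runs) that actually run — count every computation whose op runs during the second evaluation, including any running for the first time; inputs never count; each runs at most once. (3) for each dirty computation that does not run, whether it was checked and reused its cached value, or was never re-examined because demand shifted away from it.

Marked dirty: n1, n2, n4, n5, n6, n7, n8, n10, n13, n18, n22.
Computations that run: n1, n2, n4, n7, n8, n10 — 6 in total.
Checked but reused from cache: n5, n6, n13, n18, n22.
Key observation: the cutoff stops propagation at n5 — its inputs' values are unchanged, so it reuses its cache.

First evaluation (everything demanded from the output):
  n1 = max2(6, 0) = 6
  n2 = sub(6, 6) = 0
  n4 = absv(6) = 6
  n5 = neg(0) = 0
  n6 = absv(0) = 0
  n7 = mul(6, 6) = 36
  n8 = min2(0, 6) = 0
  n10 = min2(36, 0) = 0
  n13 = max2(0, 0) = 0
  n18 = min2(0, 0) = 0
  n22 = sub(0, 0) = 0

Propagation after the edit:
  n1: runs — x2 6->7; result 7.
  n2: runs — x2 6->7; n1 6->7; result 0 (same value as before).
  n4: runs — n1 6->7; result 7.
  n5: checked — values it read are unchanged (n2 unchanged); reused cached 0 without running.
  n6: checked — values it read are unchanged (n5 unchanged); reused cached 0 without running.
  n7: runs — n4 6->7; n1 6->7; result 49.
  n8: runs — n4 6->7; result 0 (same value as before).
  n10: runs — n7 36->49; result 0 (same value as before).
  n13: checked — values it read are unchanged (n10 unchanged, n6 unchanged); reused cached 0 without running.
  n18: checked — values it read are unchanged (n10 unchanged, n8 unchanged); reused cached 0 without running.
  n22: checked — values it read are unchanged (n13 unchanged, n18 unchanged); reused cached 0 without running.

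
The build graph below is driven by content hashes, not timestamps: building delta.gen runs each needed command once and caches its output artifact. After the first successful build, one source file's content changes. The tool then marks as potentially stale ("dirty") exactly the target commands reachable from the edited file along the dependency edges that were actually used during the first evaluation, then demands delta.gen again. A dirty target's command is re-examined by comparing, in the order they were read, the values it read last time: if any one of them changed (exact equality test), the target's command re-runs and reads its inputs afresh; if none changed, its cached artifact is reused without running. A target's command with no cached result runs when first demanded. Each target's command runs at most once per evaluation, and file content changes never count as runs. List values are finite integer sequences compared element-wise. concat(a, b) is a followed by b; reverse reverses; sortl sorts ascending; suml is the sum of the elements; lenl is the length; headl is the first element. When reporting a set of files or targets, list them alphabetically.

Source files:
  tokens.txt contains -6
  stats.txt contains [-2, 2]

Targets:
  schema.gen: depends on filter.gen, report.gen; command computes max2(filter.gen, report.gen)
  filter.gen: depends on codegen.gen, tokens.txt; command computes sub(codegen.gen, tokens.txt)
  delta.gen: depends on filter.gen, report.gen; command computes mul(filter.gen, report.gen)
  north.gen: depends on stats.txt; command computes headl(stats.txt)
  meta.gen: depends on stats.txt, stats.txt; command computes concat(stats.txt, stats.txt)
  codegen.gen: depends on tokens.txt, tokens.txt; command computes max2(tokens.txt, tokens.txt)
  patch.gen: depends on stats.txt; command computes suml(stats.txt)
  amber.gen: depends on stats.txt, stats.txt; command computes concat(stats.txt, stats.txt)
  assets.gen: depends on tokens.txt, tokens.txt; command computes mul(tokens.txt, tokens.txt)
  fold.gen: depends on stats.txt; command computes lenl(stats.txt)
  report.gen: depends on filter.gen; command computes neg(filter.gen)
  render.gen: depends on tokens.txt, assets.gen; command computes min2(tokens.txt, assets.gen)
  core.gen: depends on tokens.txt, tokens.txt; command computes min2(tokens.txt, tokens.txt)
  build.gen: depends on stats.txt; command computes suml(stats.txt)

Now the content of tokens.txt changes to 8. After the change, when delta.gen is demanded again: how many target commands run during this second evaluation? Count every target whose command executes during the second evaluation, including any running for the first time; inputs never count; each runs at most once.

Initial pass — values computed on the first demand:
  codegen.gen = max2(-6, -6) = -6
  filter.gen = sub(-6, -6) = 0
  report.gen = neg(0) = 0
  delta.gen = mul(0, 0) = 0

Second demand — change propagation:
  codegen.gen: re-runs because tokens.txt -6->8; tokens.txt -6->8; new result 8.
  filter.gen: re-runs because codegen.gen -6->8; tokens.txt -6->8; new result 0 (unchanged).
  report.gen: re-examined; everything it read last time is the same (filter.gen unchanged) — cache 0 kept, no run.
  delta.gen: re-examined; everything it read last time is the same (filter.gen unchanged, report.gen unchanged) — cache 0 kept, no run.

The important point: filter.gen recomputes to an identical value, and the output ends up unchanged.

Run set: codegen.gen, filter.gen (2 run).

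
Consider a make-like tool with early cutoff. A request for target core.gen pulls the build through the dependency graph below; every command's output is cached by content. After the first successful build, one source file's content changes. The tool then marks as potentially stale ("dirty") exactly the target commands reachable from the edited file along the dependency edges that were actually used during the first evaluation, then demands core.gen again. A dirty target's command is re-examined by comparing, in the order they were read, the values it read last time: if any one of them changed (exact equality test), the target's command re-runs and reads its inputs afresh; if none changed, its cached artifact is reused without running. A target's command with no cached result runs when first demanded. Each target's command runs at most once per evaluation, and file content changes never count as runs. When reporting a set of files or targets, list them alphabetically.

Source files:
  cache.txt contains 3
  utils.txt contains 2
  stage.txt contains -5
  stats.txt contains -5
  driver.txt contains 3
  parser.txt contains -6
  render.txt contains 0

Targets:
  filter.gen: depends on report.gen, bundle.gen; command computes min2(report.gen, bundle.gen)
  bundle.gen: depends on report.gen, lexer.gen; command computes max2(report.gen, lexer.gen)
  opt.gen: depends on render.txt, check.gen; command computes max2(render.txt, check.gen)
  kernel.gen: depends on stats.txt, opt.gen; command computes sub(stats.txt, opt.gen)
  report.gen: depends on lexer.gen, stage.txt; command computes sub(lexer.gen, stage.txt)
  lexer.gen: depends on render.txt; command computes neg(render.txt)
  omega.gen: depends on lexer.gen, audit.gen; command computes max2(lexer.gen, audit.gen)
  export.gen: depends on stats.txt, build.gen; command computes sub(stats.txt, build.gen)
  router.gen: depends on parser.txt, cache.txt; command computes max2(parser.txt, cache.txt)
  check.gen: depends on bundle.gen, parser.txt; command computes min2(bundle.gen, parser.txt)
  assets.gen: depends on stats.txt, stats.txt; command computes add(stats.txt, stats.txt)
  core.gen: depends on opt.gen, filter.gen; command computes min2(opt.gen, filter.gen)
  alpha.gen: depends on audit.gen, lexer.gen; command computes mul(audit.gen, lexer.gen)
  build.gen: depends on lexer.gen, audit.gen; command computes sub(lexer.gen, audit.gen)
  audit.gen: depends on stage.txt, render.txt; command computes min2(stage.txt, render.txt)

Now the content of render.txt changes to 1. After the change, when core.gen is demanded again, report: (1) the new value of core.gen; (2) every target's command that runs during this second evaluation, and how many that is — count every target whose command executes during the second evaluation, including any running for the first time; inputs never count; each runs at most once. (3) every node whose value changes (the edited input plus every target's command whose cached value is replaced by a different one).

First demand of the output computes:
  lexer.gen = neg(0) = 0
  report.gen = sub(0, -5) = 5
  bundle.gen = max2(5, 0) = 5
  check.gen = min2(5, -6) = -6
  filter.gen = min2(5, 5) = 5
  opt.gen = max2(0, -6) = 0
  core.gen = min2(0, 5) = 0

After the edit, cleaning proceeds:
  lexer.gen: a read changed (render.txt 0->1) — executes, giving -1.
  report.gen: a read changed (lexer.gen 0->-1) — executes, giving 4.
  bundle.gen: a read changed (report.gen 5->4; lexer.gen 0->-1) — executes, giving 4.
  check.gen: a read changed (bundle.gen 5->4) — executes, giving -6 — identical to its old value.
  filter.gen: a read changed (report.gen 5->4; bundle.gen 5->4) — executes, giving 4.
  opt.gen: a read changed (render.txt 0->1) — executes, giving 1.
  core.gen: a read changed (opt.gen 0->1; filter.gen 5->4) — executes, giving 1.

Demanding core.gen again yields 1.
7 target commands run: bundle.gen, check.gen, core.gen, filter.gen, lexer.gen, opt.gen, report.gen.
The nodes whose values change: bundle.gen, core.gen, filter.gen, lexer.gen, opt.gen, render.txt, report.gen.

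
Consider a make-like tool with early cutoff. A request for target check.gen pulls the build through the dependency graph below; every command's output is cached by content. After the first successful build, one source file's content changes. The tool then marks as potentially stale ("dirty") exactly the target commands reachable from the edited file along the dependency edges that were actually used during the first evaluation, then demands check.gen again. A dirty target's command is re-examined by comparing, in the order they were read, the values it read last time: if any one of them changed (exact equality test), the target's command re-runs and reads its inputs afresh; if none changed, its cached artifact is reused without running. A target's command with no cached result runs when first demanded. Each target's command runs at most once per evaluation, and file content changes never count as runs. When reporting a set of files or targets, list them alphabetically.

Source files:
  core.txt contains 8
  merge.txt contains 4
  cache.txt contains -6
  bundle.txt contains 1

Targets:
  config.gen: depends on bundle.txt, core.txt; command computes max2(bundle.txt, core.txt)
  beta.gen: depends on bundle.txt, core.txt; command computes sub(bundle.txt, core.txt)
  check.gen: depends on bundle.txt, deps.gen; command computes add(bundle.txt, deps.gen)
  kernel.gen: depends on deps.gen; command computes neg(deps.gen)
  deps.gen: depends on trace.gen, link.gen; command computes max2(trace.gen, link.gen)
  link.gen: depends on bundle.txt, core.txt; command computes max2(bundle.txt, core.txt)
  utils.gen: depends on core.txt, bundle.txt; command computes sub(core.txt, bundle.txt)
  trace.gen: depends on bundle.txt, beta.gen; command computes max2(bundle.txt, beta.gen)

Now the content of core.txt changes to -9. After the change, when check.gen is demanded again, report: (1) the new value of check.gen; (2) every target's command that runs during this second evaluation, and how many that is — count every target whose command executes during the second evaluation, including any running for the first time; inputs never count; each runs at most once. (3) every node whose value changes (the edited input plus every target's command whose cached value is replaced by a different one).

Demanding check.gen again yields 11.
5 target commands run: beta.gen, check.gen, deps.gen, link.gen, trace.gen.
The nodes whose values change: beta.gen, check.gen, core.txt, deps.gen, link.gen, trace.gen.

First demand of the output computes:
  beta.gen = sub(1, 8) = -7
  link.gen = max2(1, 8) = 8
  trace.gen = max2(1, -7) = 1
  deps.gen = max2(1, 8) = 8
  check.gen = add(1, 8) = 9

After the edit, cleaning proceeds:
  beta.gen: a read changed (core.txt 8->-9) — executes, giving 10.
  link.gen: a read changed (core.txt 8->-9) — executes, giving 1.
  trace.gen: a read changed (beta.gen -7->10) — executes, giving 10.
  deps.gen: a read changed (trace.gen 1->10; link.gen 8->1) — executes, giving 10.
  check.gen: a read changed (deps.gen 8->10) — executes, giving 11.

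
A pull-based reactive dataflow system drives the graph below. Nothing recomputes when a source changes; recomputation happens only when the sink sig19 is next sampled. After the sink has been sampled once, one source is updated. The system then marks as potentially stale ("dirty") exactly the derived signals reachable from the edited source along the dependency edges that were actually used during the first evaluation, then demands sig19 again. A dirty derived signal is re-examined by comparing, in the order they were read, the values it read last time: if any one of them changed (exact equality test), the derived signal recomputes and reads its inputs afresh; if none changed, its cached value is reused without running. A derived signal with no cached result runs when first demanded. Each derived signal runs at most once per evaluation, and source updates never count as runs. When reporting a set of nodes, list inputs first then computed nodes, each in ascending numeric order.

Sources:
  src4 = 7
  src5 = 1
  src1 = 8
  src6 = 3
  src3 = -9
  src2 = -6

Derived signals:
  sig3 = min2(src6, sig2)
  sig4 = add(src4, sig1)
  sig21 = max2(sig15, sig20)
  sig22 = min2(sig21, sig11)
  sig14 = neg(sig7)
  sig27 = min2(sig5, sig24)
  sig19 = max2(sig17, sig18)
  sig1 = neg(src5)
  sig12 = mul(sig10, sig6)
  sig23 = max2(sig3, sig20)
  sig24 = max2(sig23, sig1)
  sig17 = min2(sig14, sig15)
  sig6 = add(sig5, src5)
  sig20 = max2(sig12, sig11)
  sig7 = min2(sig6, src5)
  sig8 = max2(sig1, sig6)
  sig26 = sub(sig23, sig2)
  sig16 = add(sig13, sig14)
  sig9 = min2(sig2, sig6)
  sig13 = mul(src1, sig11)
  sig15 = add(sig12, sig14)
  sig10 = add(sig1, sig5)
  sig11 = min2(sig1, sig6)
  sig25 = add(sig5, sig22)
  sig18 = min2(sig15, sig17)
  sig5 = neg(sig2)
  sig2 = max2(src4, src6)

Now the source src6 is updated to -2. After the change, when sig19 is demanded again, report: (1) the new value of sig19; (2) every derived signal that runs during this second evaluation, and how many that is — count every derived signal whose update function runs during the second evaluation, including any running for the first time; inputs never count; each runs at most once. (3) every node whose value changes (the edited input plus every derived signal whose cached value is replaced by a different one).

New value of sig19: 6.
Derived signals that run: sig2 — 1 in total.
Values that change: src6.
Key observation: the change is absorbed at sig2 — it re-runs but produces the same value, and the output's value is unchanged.

First evaluation (everything demanded from the output):
  sig1 = neg(1) = -1
  sig2 = max2(7, 3) = 7
  sig5 = neg(7) = -7
  sig6 = add(-7, 1) = -6
  sig7 = min2(-6, 1) = -6
  sig10 = add(-1, -7) = -8
  sig12 = mul(-8, -6) = 48
  sig14 = neg(-6) = 6
  sig15 = add(48, 6) = 54
  sig17 = min2(6, 54) = 6
  sig18 = min2(54, 6) = 6
  sig19 = max2(6, 6) = 6

Propagation after the edit:
  sig2: runs — src6 3->-2; result 7 (same value as before).
  sig5: checked — values it read are unchanged (sig2 unchanged); reused cached -7 without running.
  sig6: checked — values it read are unchanged (sig5 unchanged, src5 unchanged); reused cached -6 without running.
  sig7: checked — values it read are unchanged (sig6 unchanged, src5 unchanged); reused cached -6 without running.
  sig10: checked — values it read are unchanged (sig1 unchanged, sig5 unchanged); reused cached -8 without running.
  sig12: checked — values it read are unchanged (sig10 unchanged, sig6 unchanged); reused cached 48 without running.
  sig14: checked — values it read are unchanged (sig7 unchanged); reused cached 6 without running.
  sig15: checked — values it read are unchanged (sig12 unchanged, sig14 unchanged); reused cached 54 without running.
  sig17: checked — values it read are unchanged (sig14 unchanged, sig15 unchanged); reused cached 6 without running.
  sig18: checked — values it read are unchanged (sig15 unchanged, sig17 unchanged); reused cached 6 without running.
  sig19: checked — values it read are unchanged (sig17 unchanged, sig18 unchanged); reused cached 6 without running.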